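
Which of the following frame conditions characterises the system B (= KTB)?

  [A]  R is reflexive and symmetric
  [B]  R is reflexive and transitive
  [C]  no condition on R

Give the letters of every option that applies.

(A) B (= KTB) is sound and complete for exactly this class.
(B) this class determines S4, not B (= KTB).
(C) this class determines K, not B (= KTB).

A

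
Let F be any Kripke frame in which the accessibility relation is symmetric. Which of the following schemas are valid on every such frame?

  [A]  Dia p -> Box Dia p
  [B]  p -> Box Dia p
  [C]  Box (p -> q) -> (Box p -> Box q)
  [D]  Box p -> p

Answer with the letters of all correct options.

(A) Dia p -> Box Dia p is axiom 5, which corresponds to the euclidean property. Such an R need not be euclidean — not valid.
(B) axiom B: valid iff R is symmetric. Every such R is symmetric — valid.
(C) Box (p -> q) -> (Box p -> Box q) is axiom K, valid on every Kripke frame — valid.
(D) axiom T: valid iff R is reflexive. Such an R need not be reflexive — not valid.

B, C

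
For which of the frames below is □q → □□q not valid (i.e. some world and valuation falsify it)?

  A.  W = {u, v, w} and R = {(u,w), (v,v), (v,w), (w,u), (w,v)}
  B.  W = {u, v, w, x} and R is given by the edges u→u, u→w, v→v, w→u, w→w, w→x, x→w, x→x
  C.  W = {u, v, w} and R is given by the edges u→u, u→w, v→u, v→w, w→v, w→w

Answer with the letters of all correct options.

A, B, C

The schema □q → □□q is axiom 4; it is valid on a frame iff R is transitive.
(A) R is not transitive (u R w and w R u but not u R u), so the schema fails here.
(B) R is not transitive (u R w and w R x but not u R x), so the schema fails here.
(C) R is not transitive (u R w and w R v but not u R v), so the schema fails here.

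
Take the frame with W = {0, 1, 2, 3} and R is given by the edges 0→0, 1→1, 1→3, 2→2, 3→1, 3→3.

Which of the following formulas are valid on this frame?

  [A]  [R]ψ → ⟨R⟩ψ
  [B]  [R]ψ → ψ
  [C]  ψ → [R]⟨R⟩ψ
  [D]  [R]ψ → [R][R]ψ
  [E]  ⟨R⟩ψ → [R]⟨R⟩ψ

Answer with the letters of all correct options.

A, B, C, D, E

R is reflexive: each world relates to itself.
R is symmetric: every R-edge is matched by its reverse.
R is transitive: R is closed under composition.
R is euclidean: any two R-successors of the same world are R-related.
R is serial: every world has an R-successor.
(A) [R]ψ → ⟨R⟩ψ (axiom D) characterises the serial frames. R is serial — valid.
(B) [R]ψ → ψ is axiom T, which corresponds to reflexivity. R is reflexive — valid.
(C) ψ → [R]⟨R⟩ψ is axiom B; it is valid on a frame exactly when R is symmetric. R is symmetric, so valid.
(D) axiom 4: valid iff R is transitive. R is transitive — valid.
(E) ⟨R⟩ψ → [R]⟨R⟩ψ is axiom 5, which corresponds to the euclidean property. R is euclidean — valid.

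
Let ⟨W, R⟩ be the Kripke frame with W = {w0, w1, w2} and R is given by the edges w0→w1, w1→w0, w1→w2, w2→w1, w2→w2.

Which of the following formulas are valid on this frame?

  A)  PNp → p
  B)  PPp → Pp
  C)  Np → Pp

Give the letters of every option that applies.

R is symmetric: every R-edge is matched by its reverse.
R is not transitive: w0 R w1 and w1 R w0 but not w0 R w0.
R is serial: every world has an R-successor.
(A) PNp → p is the dual of axiom B, which corresponds to symmetry. R is symmetric — valid.
(B) PPp → Pp is the dual of axiom 4; it is valid on a frame exactly when R is transitive. R is not transitive, so not valid.
(C) Np → Pp is axiom D, which corresponds to seriality. R is serial — valid.

A, C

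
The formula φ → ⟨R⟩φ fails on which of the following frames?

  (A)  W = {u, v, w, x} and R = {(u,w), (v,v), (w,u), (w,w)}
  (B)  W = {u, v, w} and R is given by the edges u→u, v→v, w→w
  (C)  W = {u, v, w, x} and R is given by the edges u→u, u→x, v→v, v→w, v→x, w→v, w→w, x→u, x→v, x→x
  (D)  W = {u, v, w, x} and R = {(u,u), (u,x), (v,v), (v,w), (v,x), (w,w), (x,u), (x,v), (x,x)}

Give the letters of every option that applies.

The schema φ → ⟨R⟩φ is the dual of axiom T; it is valid on a frame iff R is reflexive.
(A) R is not reflexive (not u R u), so the schema fails here.
(B) R is reflexive (each world relates to itself), so the schema is valid here.
(C) R is reflexive (each world relates to itself), so the schema is valid here.
(D) R is reflexive (each world relates to itself), so the schema is valid here.

A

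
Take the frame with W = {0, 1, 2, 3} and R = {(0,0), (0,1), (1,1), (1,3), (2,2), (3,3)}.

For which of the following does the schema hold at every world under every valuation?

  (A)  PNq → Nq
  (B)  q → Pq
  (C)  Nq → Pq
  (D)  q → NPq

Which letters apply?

B, C

R is reflexive: each world relates to itself.
R is not symmetric: 0 R 1 but not 1 R 0.
R is not euclidean: 0 R 1 and 0 R 0 but not 1 R 0.
R is serial: every world has an R-successor.
(A) PNq → Nq is the dual of axiom 5; it is valid on a frame exactly when R is euclidean. R is not euclidean, so not valid.
(B) q → Pq is the dual of axiom T; it is valid on a frame exactly when R is reflexive. R is reflexive, so valid.
(C) axiom D: valid iff R is serial. R is serial — valid.
(D) q → NPq is axiom B; it is valid on a frame exactly when R is symmetric. R is not symmetric, so not valid.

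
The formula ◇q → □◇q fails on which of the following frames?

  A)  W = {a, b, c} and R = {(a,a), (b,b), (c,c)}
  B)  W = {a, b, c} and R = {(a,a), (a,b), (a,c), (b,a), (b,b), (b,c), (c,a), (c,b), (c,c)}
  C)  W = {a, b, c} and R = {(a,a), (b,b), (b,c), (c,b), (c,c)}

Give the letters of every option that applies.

none

The schema ◇q → □◇q is axiom 5; it is valid on a frame iff R is euclidean.
(A) R is euclidean (any two R-successors of the same world are R-related), so the schema is valid here.
(B) R is euclidean (any two R-successors of the same world are R-related), so the schema is valid here.
(C) R is euclidean (any two R-successors of the same world are R-related), so the schema is valid here.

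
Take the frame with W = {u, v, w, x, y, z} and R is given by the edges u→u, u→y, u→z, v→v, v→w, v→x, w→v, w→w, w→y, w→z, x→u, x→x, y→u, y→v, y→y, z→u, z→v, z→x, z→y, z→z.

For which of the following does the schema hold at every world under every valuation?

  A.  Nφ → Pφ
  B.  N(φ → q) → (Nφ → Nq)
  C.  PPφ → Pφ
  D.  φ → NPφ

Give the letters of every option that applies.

A, B

R is not symmetric: v R x but not x R v.
R is not transitive: u R y and y R v but not u R v.
R is serial: every world has an R-successor.
(A) axiom D: valid iff R is serial. R is serial — valid.
(B) this is just K, valid on every normal frame.
(C) the dual of axiom 4: valid iff R is transitive. R is not transitive — not valid.
(D) φ → NPφ is axiom B; it is valid on a frame exactly when R is symmetric. R is not symmetric, so not valid.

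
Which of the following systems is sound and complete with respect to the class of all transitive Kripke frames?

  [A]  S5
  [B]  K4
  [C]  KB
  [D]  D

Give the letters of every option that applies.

(A) S5 is determined by the class of reflexive, symmetric, and transitive frames.
(B) K4 is determined by exactly this class.
(C) KB is determined by the class of symmetric frames.
(D) D is determined by the class of serial frames.

B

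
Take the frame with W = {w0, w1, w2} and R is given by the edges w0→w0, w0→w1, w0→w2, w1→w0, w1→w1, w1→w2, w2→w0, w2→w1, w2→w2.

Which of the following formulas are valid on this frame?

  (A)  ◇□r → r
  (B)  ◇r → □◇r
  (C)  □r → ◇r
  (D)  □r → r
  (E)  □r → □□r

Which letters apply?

A, B, C, D, E

R is reflexive: each world relates to itself.
R is symmetric: every R-edge is matched by its reverse.
R is transitive: R is closed under composition.
R is euclidean: any two R-successors of the same world are R-related.
R is serial: every world has an R-successor.
(A) ◇□r → r is the dual of axiom B; it is valid on a frame exactly when R is symmetric. R is symmetric, so valid.
(B) ◇r → □◇r is axiom 5; it is valid on a frame exactly when R is euclidean. R is euclidean, so valid.
(C) □r → ◇r (axiom D) characterises the serial frames. R is serial — valid.
(D) □r → r (axiom T) characterises the reflexive frames. R is reflexive — valid.
(E) □r → □□r is axiom 4, which corresponds to transitivity. R is transitive — valid.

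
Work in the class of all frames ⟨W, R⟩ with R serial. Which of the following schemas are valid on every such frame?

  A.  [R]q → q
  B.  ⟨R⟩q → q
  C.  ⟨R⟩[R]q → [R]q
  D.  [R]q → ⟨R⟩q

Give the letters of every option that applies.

(A) axiom T: valid iff R is reflexive. Such an R need not be reflexive — not valid.
(B) ⟨R⟩q → q is valid only on frames where every R-edge is a self-loop. Such an R need not be a subset of the identity — not valid.
(C) the dual of axiom 5: valid iff R is euclidean. Such an R need not be euclidean — not valid.
(D) [R]q → ⟨R⟩q is axiom D; it is valid on a frame exactly when R is serial. Every such R is serial, so valid.

D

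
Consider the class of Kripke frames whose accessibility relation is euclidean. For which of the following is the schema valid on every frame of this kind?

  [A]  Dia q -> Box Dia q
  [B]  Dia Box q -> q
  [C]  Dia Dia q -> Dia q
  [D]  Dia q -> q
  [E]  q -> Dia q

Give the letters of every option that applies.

A

(A) Dia q -> Box Dia q is axiom 5, which corresponds to the euclidean property. Every such R is euclidean — valid.
(B) Dia Box q -> q is the dual of axiom B; it is valid on a frame exactly when R is symmetric. Such an R need not be symmetric, so not valid.
(C) the dual of axiom 4: valid iff R is transitive. Such an R need not be transitive — not valid.
(D) Dia q -> q is valid only on frames where every R-edge is a self-loop. Such an R need not be a subset of the identity — not valid.
(E) q -> Dia q (the dual of axiom T) characterises the reflexive frames. Such an R need not be reflexive — not valid.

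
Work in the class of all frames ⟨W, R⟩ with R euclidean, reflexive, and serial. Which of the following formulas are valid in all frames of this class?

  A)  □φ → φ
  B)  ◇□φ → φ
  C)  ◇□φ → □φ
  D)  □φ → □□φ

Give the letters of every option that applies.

A relation that is euclidean, reflexive, and serial is also symmetric and transitive.
(A) axiom T: valid iff R is reflexive. Every such R is reflexive — valid.
(B) ◇□φ → φ (the dual of axiom B) characterises the symmetric frames. Every such R is symmetric — valid.
(C) the dual of axiom 5: valid iff R is euclidean. Every such R is euclidean — valid.
(D) □φ → □□φ is axiom 4; it is valid on a frame exactly when R is transitive. Every such R is transitive, so valid.

A, B, C, D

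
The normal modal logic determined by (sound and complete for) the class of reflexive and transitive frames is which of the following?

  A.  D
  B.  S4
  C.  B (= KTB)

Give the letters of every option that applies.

B

(A) D is determined by the class of serial frames.
(B) S4 is determined by exactly this class.
(C) B (= KTB) is determined by the class of reflexive and symmetric frames.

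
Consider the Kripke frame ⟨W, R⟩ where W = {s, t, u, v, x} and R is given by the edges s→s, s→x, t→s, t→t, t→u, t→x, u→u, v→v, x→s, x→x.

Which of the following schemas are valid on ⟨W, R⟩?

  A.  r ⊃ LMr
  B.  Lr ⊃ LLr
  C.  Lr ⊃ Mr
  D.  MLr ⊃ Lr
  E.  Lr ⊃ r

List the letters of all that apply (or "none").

R is reflexive: each world relates to itself.
R is not symmetric: t R s but not s R t.
R is transitive: R is closed under composition.
R is not euclidean: t R s and t R t but not s R t.
R is serial: every world has an R-successor.
(A) axiom B: valid iff R is symmetric. R is not symmetric — not valid.
(B) axiom 4: valid iff R is transitive. R is transitive — valid.
(C) Lr ⊃ Mr is axiom D; it is valid on a frame exactly when R is serial. R is serial, so valid.
(D) MLr ⊃ Lr is the dual of axiom 5; it is valid on a frame exactly when R is euclidean. R is not euclidean, so not valid.
(E) Lr ⊃ r is axiom T; it is valid on a frame exactly when R is reflexive. R is reflexive, so valid.

B, C, E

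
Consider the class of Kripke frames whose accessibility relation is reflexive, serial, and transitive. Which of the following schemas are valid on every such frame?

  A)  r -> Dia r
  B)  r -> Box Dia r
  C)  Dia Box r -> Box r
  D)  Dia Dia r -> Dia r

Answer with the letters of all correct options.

A, D

(A) r -> Dia r is the dual of axiom T, which corresponds to reflexivity. Every such R is reflexive — valid.
(B) axiom B: valid iff R is symmetric. Such an R need not be symmetric — not valid.
(C) the dual of axiom 5: valid iff R is euclidean. Such an R need not be euclidean — not valid.
(D) Dia Dia r -> Dia r is the dual of axiom 4, which corresponds to transitivity. Every such R is transitive — valid.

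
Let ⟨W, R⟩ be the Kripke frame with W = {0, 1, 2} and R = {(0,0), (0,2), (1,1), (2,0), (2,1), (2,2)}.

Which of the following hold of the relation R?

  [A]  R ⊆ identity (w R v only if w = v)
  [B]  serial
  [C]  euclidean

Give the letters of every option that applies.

(A) not ⊆ identity: 0 R 2 with 0 ≠ 2.
(B) serial: every world has an R-successor.
(C) not euclidean: 2 R 0 and 2 R 1 but not 0 R 1.

B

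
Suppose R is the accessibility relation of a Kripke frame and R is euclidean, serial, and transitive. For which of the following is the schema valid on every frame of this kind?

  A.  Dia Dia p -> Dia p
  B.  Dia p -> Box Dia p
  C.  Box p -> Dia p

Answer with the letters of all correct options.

(A) Dia Dia p -> Dia p (the dual of axiom 4) characterises the transitive frames. Every such R is transitive — valid.
(B) Dia p -> Box Dia p is axiom 5, which corresponds to the euclidean property. Every such R is euclidean — valid.
(C) axiom D: valid iff R is serial. Every such R is serial — valid.

A, B, C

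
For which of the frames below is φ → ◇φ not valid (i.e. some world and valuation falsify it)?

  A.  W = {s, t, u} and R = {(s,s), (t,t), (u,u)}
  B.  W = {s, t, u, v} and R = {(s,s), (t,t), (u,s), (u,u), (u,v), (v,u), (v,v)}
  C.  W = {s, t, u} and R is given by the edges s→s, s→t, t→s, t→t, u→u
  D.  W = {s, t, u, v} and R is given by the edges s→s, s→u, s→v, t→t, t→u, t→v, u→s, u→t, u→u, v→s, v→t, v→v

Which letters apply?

none

The schema φ → ◇φ is the dual of axiom T; it is valid on a frame iff R is reflexive.
(A) R is reflexive (each world relates to itself), so the schema is valid here.
(B) R is reflexive (each world relates to itself), so the schema is valid here.
(C) R is reflexive (each world relates to itself), so the schema is valid here.
(D) R is reflexive (each world relates to itself), so the schema is valid here.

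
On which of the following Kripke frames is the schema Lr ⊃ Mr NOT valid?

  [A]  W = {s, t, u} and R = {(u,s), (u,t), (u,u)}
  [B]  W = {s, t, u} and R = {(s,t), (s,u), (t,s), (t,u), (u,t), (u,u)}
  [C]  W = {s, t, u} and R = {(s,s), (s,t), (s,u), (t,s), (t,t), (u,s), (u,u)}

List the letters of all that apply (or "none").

A

The schema Lr ⊃ Mr is axiom D; it is valid on a frame iff R is serial.
(A) R is not serial (s has no R-successor), so the schema fails here.
(B) R is serial (every world has an R-successor), so the schema is valid here.
(C) R is serial (every world has an R-successor), so the schema is valid here.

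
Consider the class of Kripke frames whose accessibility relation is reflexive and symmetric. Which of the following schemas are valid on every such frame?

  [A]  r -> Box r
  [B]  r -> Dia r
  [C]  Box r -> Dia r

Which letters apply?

B, C

Reflexive relations are serial.
(A) r -> Box r is equivalent to ◇p→p; it holds exactly when R ⊆ identity. Such an R need not be a subset of the identity — not valid.
(B) r -> Dia r is the dual of axiom T, which corresponds to reflexivity. Every such R is reflexive — valid.
(C) axiom D: valid iff R is serial. Every such R is serial — valid.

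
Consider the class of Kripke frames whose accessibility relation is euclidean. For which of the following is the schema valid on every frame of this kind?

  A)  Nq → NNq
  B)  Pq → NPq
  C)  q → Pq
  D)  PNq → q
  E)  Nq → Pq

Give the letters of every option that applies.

(A) Nq → NNq is axiom 4; it is valid on a frame exactly when R is transitive. Such an R need not be transitive, so not valid.
(B) Pq → NPq (axiom 5) characterises the euclidean frames. Every such R is euclidean — valid.
(C) q → Pq is the dual of axiom T, which corresponds to reflexivity. Such an R need not be reflexive — not valid.
(D) PNq → q is the dual of axiom B, which corresponds to symmetry. Such an R need not be symmetric — not valid.
(E) Nq → Pq (axiom D) characterises the serial frames. Such an R need not be serial — not valid.

B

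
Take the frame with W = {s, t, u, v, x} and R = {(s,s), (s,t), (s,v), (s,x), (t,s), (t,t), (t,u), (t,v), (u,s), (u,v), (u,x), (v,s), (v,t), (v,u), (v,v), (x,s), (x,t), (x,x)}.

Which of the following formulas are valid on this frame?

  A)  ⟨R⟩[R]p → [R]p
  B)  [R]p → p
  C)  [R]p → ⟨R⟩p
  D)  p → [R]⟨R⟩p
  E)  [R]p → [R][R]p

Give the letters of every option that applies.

R is not reflexive: not u R u.
R is not symmetric: t R u but not u R t.
R is not transitive: s R t and t R u but not s R u.
R is not euclidean: s R t and s R x but not t R x.
R is serial: every world has an R-successor.
(A) ⟨R⟩[R]p → [R]p is the dual of axiom 5; it is valid on a frame exactly when R is euclidean. R is not euclidean, so not valid.
(B) axiom T: valid iff R is reflexive. R is not reflexive — not valid.
(C) axiom D: valid iff R is serial. R is serial — valid.
(D) axiom B: valid iff R is symmetric. R is not symmetric — not valid.
(E) [R]p → [R][R]p (axiom 4) characterises the transitive frames. R is not transitive — not valid.

C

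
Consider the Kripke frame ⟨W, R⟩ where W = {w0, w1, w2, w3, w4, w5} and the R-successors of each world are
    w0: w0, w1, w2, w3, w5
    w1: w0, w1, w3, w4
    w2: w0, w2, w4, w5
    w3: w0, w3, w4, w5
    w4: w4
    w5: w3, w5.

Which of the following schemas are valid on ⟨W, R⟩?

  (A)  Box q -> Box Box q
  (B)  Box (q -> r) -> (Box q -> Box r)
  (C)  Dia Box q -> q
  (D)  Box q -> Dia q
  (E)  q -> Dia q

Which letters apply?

R is reflexive: each world relates to itself.
R is not symmetric: w0 R w5 but not w5 R w0.
R is not transitive: w0 R w1 and w1 R w4 but not w0 R w4.
R is serial: every world has an R-successor.
(A) Box q -> Box Box q is axiom 4, which corresponds to transitivity. R is not transitive — not valid.
(B) Box (q -> r) -> (Box q -> Box r) is axiom K, valid on every Kripke frame — valid.
(C) Dia Box q -> q (the dual of axiom B) characterises the symmetric frames. R is not symmetric — not valid.
(D) Box q -> Dia q is axiom D, which corresponds to seriality. R is serial — valid.
(E) the dual of axiom T: valid iff R is reflexive. R is reflexive — valid.

B, D, E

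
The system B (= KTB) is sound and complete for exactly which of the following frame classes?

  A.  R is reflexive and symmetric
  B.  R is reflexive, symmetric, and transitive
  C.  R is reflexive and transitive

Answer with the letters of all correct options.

A

(A) B (= KTB) is sound and complete for exactly this class.
(B) this class determines S5, not B (= KTB).
(C) this class determines S4, not B (= KTB).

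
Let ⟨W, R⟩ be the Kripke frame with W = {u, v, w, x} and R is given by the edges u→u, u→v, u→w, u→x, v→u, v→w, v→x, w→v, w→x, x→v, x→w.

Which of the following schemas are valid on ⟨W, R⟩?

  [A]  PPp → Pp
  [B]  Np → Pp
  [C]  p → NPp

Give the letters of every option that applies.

B

R is not symmetric: u R w but not w R u.
R is not transitive: v R u and u R v but not v R v.
R is serial: every world has an R-successor.
(A) PPp → Pp (the dual of axiom 4) characterises the transitive frames. R is not transitive — not valid.
(B) Np → Pp is axiom D, which corresponds to seriality. R is serial — valid.
(C) p → NPp is axiom B; it is valid on a frame exactly when R is symmetric. R is not symmetric, so not valid.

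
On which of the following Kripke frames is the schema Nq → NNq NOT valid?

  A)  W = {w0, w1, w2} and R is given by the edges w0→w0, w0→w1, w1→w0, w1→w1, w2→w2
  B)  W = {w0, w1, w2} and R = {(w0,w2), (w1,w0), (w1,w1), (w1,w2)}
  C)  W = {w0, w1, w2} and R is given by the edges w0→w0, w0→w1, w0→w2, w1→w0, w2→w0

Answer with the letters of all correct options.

C

The schema Nq → NNq is axiom 4; it is valid on a frame iff R is transitive.
(A) R is transitive (R is closed under composition), so the schema is valid here.
(B) R is transitive (R is closed under composition), so the schema is valid here.
(C) R is not transitive (w1 R w0 and w0 R w1 but not w1 R w1), so the schema fails here.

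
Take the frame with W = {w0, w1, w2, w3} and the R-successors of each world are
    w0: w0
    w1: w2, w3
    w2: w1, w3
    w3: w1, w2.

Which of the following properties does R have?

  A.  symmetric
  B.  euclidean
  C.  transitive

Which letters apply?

(A) symmetric: every R-edge is matched by its reverse.
(B) not euclidean: w1 R w2 and w1 R w2 but not w2 R w2.
(C) not transitive: w1 R w2 and w2 R w1 but not w1 R w1.

A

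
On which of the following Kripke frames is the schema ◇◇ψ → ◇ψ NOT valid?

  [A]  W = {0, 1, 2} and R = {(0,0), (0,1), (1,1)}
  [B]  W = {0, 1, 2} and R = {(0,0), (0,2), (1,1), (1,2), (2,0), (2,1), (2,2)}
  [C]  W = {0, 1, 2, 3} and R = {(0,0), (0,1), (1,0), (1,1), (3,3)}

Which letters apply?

B

The schema ◇◇ψ → ◇ψ is the dual of axiom 4; it is valid on a frame iff R is transitive.
(A) R is transitive (R is closed under composition), so the schema is valid here.
(B) R is not transitive (0 R 2 and 2 R 1 but not 0 R 1), so the schema fails here.
(C) R is transitive (R is closed under composition), so the schema is valid here.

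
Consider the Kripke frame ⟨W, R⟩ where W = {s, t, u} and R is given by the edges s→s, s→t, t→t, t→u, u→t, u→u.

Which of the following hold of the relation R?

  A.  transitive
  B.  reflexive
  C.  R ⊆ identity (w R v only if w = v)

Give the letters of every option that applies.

(A) not transitive: s R t and t R u but not s R u.
(B) reflexive: each world relates to itself.
(C) not ⊆ identity: s R t with s ≠ t.

B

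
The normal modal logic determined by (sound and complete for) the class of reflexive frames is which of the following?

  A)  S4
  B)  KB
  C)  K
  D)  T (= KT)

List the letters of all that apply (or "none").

(A) S4 is determined by the class of reflexive and transitive frames.
(B) KB is determined by the class of symmetric frames.
(C) K is determined by the class of arbitrary frames.
(D) T (= KT) is determined by exactly this class.

D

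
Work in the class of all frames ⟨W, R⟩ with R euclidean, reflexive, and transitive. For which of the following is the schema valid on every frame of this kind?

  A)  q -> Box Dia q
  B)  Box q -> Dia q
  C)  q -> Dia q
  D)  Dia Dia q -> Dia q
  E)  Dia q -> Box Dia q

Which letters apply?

A relation that is euclidean, reflexive, and transitive is also serial and symmetric.
(A) axiom B: valid iff R is symmetric. Every such R is symmetric — valid.
(B) Box q -> Dia q is axiom D, which corresponds to seriality. Every such R is serial — valid.
(C) q -> Dia q is the dual of axiom T; it is valid on a frame exactly when R is reflexive. Every such R is reflexive, so valid.
(D) Dia Dia q -> Dia q is the dual of axiom 4, which corresponds to transitivity. Every such R is transitive — valid.
(E) axiom 5: valid iff R is euclidean. Every such R is euclidean — valid.

A, B, C, D, E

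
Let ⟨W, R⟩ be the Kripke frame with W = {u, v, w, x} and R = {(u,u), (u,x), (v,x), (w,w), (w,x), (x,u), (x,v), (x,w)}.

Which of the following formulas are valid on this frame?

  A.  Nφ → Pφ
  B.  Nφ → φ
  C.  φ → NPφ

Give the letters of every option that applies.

R is not reflexive: not v R v.
R is symmetric: every R-edge is matched by its reverse.
R is serial: every world has an R-successor.
(A) axiom D: valid iff R is serial. R is serial — valid.
(B) Nφ → φ is axiom T, which corresponds to reflexivity. R is not reflexive — not valid.
(C) φ → NPφ is axiom B, which corresponds to symmetry. R is symmetric — valid.

A, C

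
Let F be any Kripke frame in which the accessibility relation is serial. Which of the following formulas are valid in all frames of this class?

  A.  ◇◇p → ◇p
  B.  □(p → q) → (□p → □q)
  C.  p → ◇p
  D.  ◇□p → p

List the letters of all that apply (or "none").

B

(A) ◇◇p → ◇p is the dual of axiom 4; it is valid on a frame exactly when R is transitive. Such an R need not be transitive, so not valid.
(B) this is just K, valid on every normal frame.
(C) p → ◇p (the dual of axiom T) characterises the reflexive frames. Such an R need not be reflexive — not valid.
(D) ◇□p → p is the dual of axiom B, which corresponds to symmetry. Such an R need not be symmetric — not valid.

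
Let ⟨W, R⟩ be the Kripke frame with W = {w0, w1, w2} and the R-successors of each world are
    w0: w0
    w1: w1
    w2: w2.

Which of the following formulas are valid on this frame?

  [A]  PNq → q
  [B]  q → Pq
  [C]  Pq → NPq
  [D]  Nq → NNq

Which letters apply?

A, B, C, D

R is reflexive: each world relates to itself.
R is symmetric: every R-edge is matched by its reverse.
R is transitive: R is closed under composition.
R is euclidean: any two R-successors of the same world are R-related.
(A) PNq → q (the dual of axiom B) characterises the symmetric frames. R is symmetric — valid.
(B) q → Pq (the dual of axiom T) characterises the reflexive frames. R is reflexive — valid.
(C) Pq → NPq (axiom 5) characterises the euclidean frames. R is euclidean — valid.
(D) axiom 4: valid iff R is transitive. R is transitive — valid.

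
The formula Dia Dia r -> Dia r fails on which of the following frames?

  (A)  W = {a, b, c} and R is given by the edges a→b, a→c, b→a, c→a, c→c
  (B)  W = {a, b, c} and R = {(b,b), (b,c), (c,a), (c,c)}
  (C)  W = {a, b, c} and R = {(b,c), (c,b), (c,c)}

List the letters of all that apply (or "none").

The schema Dia Dia r -> Dia r is the dual of axiom 4; it is valid on a frame iff R is transitive.
(A) R is not transitive (a R b and b R a but not a R a), so the schema fails here.
(B) R is not transitive (b R c and c R a but not b R a), so the schema fails here.
(C) R is not transitive (b R c and c R b but not b R b), so the schema fails here.

A, B, C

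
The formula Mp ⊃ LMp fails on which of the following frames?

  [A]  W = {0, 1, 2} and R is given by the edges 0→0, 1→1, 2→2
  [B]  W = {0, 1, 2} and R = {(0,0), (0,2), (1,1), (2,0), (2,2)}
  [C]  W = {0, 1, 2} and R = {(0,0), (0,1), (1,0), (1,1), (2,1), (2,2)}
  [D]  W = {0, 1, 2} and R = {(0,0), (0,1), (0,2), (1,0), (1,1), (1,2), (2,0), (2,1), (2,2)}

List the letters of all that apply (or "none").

C

The schema Mp ⊃ LMp is axiom 5; it is valid on a frame iff R is euclidean.
(A) R is euclidean (any two R-successors of the same world are R-related), so the schema is valid here.
(B) R is euclidean (any two R-successors of the same world are R-related), so the schema is valid here.
(C) R is not euclidean (2 R 1 and 2 R 2 but not 1 R 2), so the schema fails here.
(D) R is euclidean (any two R-successors of the same world are R-related), so the schema is valid here.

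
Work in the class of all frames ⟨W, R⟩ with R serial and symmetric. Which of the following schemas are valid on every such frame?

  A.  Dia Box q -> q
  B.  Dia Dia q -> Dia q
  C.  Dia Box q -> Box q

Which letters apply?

(A) the dual of axiom B: valid iff R is symmetric. Every such R is symmetric — valid.
(B) the dual of axiom 4: valid iff R is transitive. Such an R need not be transitive — not valid.
(C) Dia Box q -> Box q is the dual of axiom 5; it is valid on a frame exactly when R is euclidean. Such an R need not be euclidean, so not valid.

A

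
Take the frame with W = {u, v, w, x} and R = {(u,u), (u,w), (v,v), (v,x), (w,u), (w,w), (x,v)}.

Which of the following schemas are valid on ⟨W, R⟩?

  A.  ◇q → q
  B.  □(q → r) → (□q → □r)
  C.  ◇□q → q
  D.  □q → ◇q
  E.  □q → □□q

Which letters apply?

B, C, D

R is symmetric: every R-edge is matched by its reverse.
R is not transitive: x R v and v R x but not x R x.
R is serial: every world has an R-successor.
R is not a subset of the identity: u R w with u ≠ w.
(A) ◇q → q is the converse of T; it holds exactly when R ⊆ identity. Here R ⊄ identity — not valid.
(B) this is just K, valid on every normal frame.
(C) ◇□q → q is the dual of axiom B; it is valid on a frame exactly when R is symmetric. R is symmetric, so valid.
(D) □q → ◇q (axiom D) characterises the serial frames. R is serial — valid.
(E) □q → □□q (axiom 4) characterises the transitive frames. R is not transitive — not valid.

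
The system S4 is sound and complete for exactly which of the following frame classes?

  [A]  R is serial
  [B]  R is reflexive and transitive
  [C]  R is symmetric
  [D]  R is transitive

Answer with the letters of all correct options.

B

(A) this class determines D, not S4.
(B) S4 is sound and complete for exactly this class.
(C) this class determines KB, not S4.
(D) this class determines K4, not S4.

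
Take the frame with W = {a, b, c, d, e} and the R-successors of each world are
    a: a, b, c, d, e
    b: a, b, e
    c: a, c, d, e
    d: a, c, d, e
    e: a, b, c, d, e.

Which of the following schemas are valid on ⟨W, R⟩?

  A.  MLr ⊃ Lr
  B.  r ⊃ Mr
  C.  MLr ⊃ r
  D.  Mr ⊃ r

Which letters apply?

B, C

R is reflexive: each world relates to itself.
R is symmetric: every R-edge is matched by its reverse.
R is not euclidean: a R b and a R c but not b R c.
R is not a subset of the identity: a R b with a ≠ b.
(A) MLr ⊃ Lr (the dual of axiom 5) characterises the euclidean frames. R is not euclidean — not valid.
(B) the dual of axiom T: valid iff R is reflexive. R is reflexive — valid.
(C) MLr ⊃ r is the dual of axiom B; it is valid on a frame exactly when R is symmetric. R is symmetric, so valid.
(D) Mr ⊃ r is valid only on frames where every R-edge is a self-loop. Here R ⊄ identity — not valid.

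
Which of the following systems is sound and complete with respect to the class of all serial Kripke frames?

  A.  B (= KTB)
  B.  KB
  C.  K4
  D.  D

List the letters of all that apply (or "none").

(A) B (= KTB) is determined by the class of reflexive and symmetric frames.
(B) KB is determined by the class of symmetric frames.
(C) K4 is determined by the class of transitive frames.
(D) D is determined by exactly this class.

D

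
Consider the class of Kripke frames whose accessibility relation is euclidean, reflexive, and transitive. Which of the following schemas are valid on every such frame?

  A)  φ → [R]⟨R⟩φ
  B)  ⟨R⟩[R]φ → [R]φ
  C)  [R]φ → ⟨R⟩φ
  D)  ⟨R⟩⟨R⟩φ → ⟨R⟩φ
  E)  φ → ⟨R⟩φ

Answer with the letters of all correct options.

A relation that is euclidean, reflexive, and transitive is also serial and symmetric.
(A) φ → [R]⟨R⟩φ is axiom B, which corresponds to symmetry. Every such R is symmetric — valid.
(B) ⟨R⟩[R]φ → [R]φ (the dual of axiom 5) characterises the euclidean frames. Every such R is euclidean — valid.
(C) [R]φ → ⟨R⟩φ is axiom D; it is valid on a frame exactly when R is serial. Every such R is serial, so valid.
(D) the dual of axiom 4: valid iff R is transitive. Every such R is transitive — valid.
(E) the dual of axiom T: valid iff R is reflexive. Every such R is reflexive — valid.

A, B, C, D, E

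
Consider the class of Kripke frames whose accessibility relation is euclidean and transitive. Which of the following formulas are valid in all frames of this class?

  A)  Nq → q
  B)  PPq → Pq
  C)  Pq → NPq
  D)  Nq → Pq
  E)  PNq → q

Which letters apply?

(A) Nq → q (axiom T) characterises the reflexive frames. Such an R need not be reflexive — not valid.
(B) the dual of axiom 4: valid iff R is transitive. Every such R is transitive — valid.
(C) Pq → NPq is axiom 5; it is valid on a frame exactly when R is euclidean. Every such R is euclidean, so valid.
(D) Nq → Pq is axiom D; it is valid on a frame exactly when R is serial. Such an R need not be serial, so not valid.
(E) PNq → q (the dual of axiom B) characterises the symmetric frames. Such an R need not be symmetric — not valid.

B, C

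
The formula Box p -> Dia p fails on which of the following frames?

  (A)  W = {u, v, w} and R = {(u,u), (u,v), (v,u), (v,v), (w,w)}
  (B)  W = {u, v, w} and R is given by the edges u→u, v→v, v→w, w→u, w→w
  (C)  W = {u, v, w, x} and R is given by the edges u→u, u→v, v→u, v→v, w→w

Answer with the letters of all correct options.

The schema Box p -> Dia p is axiom D; it is valid on a frame iff R is serial.
(A) R is serial (every world has an R-successor), so the schema is valid here.
(B) R is serial (every world has an R-successor), so the schema is valid here.
(C) R is not serial (x has no R-successor), so the schema fails here.

C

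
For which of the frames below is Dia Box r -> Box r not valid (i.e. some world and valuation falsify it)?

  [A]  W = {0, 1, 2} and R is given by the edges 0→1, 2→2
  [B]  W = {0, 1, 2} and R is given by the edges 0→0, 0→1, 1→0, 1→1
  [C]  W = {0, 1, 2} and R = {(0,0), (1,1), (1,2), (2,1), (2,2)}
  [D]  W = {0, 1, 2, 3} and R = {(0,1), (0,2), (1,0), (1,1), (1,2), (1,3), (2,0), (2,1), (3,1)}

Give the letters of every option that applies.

A, D

The schema Dia Box r -> Box r is the dual of axiom 5; it is valid on a frame iff R is euclidean.
(A) R is not euclidean (0 R 1 and 0 R 1 but not 1 R 1), so the schema fails here.
(B) R is euclidean (any two R-successors of the same world are R-related), so the schema is valid here.
(C) R is euclidean (any two R-successors of the same world are R-related), so the schema is valid here.
(D) R is not euclidean (1 R 0 and 1 R 3 but not 0 R 3), so the schema fails here.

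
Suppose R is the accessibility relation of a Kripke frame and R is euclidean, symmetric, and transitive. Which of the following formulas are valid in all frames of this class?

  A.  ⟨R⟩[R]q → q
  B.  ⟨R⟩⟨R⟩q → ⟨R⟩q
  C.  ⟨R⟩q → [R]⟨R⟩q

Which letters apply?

(A) ⟨R⟩[R]q → q (the dual of axiom B) characterises the symmetric frames. Every such R is symmetric — valid.
(B) ⟨R⟩⟨R⟩q → ⟨R⟩q (the dual of axiom 4) characterises the transitive frames. Every such R is transitive — valid.
(C) axiom 5: valid iff R is euclidean. Every such R is euclidean — valid.

A, B, C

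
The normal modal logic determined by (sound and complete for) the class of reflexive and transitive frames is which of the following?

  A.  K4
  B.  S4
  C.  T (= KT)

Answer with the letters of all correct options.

B

(A) K4 is determined by the class of transitive frames.
(B) S4 is determined by exactly this class.
(C) T (= KT) is determined by the class of reflexive frames.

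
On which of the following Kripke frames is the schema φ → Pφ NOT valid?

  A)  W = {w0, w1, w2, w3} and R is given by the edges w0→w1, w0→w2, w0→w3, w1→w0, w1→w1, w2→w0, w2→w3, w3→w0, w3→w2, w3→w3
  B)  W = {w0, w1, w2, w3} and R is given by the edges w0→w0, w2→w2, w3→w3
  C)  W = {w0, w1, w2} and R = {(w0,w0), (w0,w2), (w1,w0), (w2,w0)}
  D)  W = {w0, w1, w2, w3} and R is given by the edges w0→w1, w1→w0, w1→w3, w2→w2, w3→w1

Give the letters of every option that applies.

The schema φ → Pφ is the dual of axiom T; it is valid on a frame iff R is reflexive.
(A) R is not reflexive (not w0 R w0), so the schema fails here.
(B) R is not reflexive (not w1 R w1), so the schema fails here.
(C) R is not reflexive (not w1 R w1), so the schema fails here.
(D) R is not reflexive (not w0 R w0), so the schema fails here.

A, B, C, D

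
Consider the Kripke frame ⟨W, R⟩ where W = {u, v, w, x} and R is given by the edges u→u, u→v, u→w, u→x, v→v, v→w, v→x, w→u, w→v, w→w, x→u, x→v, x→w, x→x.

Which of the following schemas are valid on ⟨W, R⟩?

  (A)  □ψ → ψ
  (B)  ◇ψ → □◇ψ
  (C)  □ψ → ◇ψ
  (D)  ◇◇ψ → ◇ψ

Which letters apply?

A, C

R is reflexive: each world relates to itself.
R is not transitive: v R w and w R u but not v R u.
R is not euclidean: u R v and u R u but not v R u.
R is serial: every world has an R-successor.
(A) □ψ → ψ is axiom T; it is valid on a frame exactly when R is reflexive. R is reflexive, so valid.
(B) ◇ψ → □◇ψ (axiom 5) characterises the euclidean frames. R is not euclidean — not valid.
(C) □ψ → ◇ψ is axiom D; it is valid on a frame exactly when R is serial. R is serial, so valid.
(D) ◇◇ψ → ◇ψ is the dual of axiom 4; it is valid on a frame exactly when R is transitive. R is not transitive, so not valid.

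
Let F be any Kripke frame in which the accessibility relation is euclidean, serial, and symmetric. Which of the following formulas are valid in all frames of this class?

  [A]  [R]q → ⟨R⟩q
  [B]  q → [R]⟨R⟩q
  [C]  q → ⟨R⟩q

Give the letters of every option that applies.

Serial, symmetric and euclidean together give transitive (from symmetry + euclidean) and then reflexive; the relation is an equivalence.
(A) axiom D: valid iff R is serial. Every such R is serial — valid.
(B) q → [R]⟨R⟩q is axiom B, which corresponds to symmetry. Every such R is symmetric — valid.
(C) q → ⟨R⟩q (the dual of axiom T) characterises the reflexive frames. Every such R is reflexive — valid.

A, B, C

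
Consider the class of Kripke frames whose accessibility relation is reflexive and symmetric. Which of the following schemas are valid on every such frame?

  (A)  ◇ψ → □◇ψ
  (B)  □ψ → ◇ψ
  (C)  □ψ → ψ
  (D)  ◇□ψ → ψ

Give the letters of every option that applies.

Reflexive relations are serial.
(A) axiom 5: valid iff R is euclidean. Such an R need not be euclidean — not valid.
(B) □ψ → ◇ψ is axiom D; it is valid on a frame exactly when R is serial. Every such R is serial, so valid.
(C) □ψ → ψ is axiom T; it is valid on a frame exactly when R is reflexive. Every such R is reflexive, so valid.
(D) ◇□ψ → ψ (the dual of axiom B) characterises the symmetric frames. Every such R is symmetric — valid.

B, C, D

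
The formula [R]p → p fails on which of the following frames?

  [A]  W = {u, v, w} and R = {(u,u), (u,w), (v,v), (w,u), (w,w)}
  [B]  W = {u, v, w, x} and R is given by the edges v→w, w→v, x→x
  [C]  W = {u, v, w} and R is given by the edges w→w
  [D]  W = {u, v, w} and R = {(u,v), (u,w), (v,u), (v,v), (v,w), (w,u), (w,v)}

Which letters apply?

B, C, D

The schema [R]p → p is axiom T; it is valid on a frame iff R is reflexive.
(A) R is reflexive (each world relates to itself), so the schema is valid here.
(B) R is not reflexive (not u R u), so the schema fails here.
(C) R is not reflexive (not u R u), so the schema fails here.
(D) R is not reflexive (not u R u), so the schema fails here.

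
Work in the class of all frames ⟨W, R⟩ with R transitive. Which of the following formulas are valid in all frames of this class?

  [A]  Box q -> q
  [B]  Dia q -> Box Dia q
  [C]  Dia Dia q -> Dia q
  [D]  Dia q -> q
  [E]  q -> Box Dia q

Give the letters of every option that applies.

C

(A) axiom T: valid iff R is reflexive. Such an R need not be reflexive — not valid.
(B) Dia q -> Box Dia q (axiom 5) characterises the euclidean frames. Such an R need not be euclidean — not valid.
(C) the dual of axiom 4: valid iff R is transitive. Every such R is transitive — valid.
(D) Dia q -> q is valid only on frames where every R-edge is a self-loop. Such an R need not be a subset of the identity — not valid.
(E) axiom B: valid iff R is symmetric. Such an R need not be symmetric — not valid.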